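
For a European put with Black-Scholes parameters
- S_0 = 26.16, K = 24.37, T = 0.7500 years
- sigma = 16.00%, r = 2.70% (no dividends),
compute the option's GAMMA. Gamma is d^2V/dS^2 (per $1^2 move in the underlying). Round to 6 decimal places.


Answer: Gamma = 0.084503

Derivation:
d1 = 0.7269464795; d2 = 0.5883824149
phi(d1) = 0.3063080068; exp(-qT) = 1.0000000000; exp(-rT) = 0.9799536543
Gamma = exp(-qT) * phi(d1) / (S * sigma * sqrt(T)) = 1.0000000000 * 0.3063080068 / (26.1600 * 0.1600 * 0.8660254038) = 0.084503


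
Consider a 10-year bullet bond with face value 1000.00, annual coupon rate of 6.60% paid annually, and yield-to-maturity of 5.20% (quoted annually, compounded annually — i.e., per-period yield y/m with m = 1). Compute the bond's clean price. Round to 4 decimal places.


Answer: Price = 1107.0620

Derivation:
Coupon per period c = face * coupon_rate / m = 66.000000
Periods per year m = 1; per-period yield y/m = 0.052000
Number of cashflows N = 10
Cashflows (t years, CF_t, discount factor 1/(1+y/m)^(m*t), PV):
  t = 1.0000: CF_t = 66.000000, DF = 0.950570, PV = 62.737643
  t = 2.0000: CF_t = 66.000000, DF = 0.903584, PV = 59.636542
  t = 3.0000: CF_t = 66.000000, DF = 0.858920, PV = 56.688728
  t = 4.0000: CF_t = 66.000000, DF = 0.816464, PV = 53.886624
  t = 5.0000: CF_t = 66.000000, DF = 0.776106, PV = 51.223027
  t = 6.0000: CF_t = 66.000000, DF = 0.737744, PV = 48.691090
  t = 7.0000: CF_t = 66.000000, DF = 0.701277, PV = 46.284306
  t = 8.0000: CF_t = 66.000000, DF = 0.666613, PV = 43.996489
  t = 9.0000: CF_t = 66.000000, DF = 0.633663, PV = 41.821757
  t = 10.0000: CF_t = 1066.000000, DF = 0.602341, PV = 642.095767
Price P = sum_t PV_t = 1107.061973


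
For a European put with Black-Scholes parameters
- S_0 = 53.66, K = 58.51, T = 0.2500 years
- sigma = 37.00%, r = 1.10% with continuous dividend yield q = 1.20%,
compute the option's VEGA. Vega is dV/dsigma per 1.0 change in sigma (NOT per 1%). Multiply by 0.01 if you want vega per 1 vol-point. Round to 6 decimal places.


d1 = -0.3765801881; d2 = -0.5615801881
phi(d1) = 0.3716343448; exp(-qT) = 0.9970044955; exp(-rT) = 0.9972537778
Vega = S * exp(-qT) * phi(d1) * sqrt(T) = 53.6600 * 0.9970044955 * 0.3716343448 * 0.5000000000 = 9.941081

Answer: Vega = 9.941081


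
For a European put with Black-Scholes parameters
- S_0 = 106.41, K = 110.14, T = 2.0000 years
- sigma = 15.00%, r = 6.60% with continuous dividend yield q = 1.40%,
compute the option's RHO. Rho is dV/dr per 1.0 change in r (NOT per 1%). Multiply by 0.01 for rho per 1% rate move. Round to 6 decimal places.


d1 = 0.4339150091; d2 = 0.2217829748
phi(d1) = 0.3630990377; exp(-qT) = 0.9723883668; exp(-rT) = 0.8763409951
N(-d2) = 0.4122414168
Rho = -K*T*exp(-rT)*N(-d2) = -110.1400 * 2.0000 * 0.8763409951 * 0.4122414168 = -79.579246

Answer: Rho = -79.579246


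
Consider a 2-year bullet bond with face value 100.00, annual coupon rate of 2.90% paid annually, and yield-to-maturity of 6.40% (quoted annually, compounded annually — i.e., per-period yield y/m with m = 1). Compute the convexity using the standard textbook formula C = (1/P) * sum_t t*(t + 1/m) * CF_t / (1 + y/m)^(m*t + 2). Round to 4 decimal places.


Coupon per period c = face * coupon_rate / m = 2.900000
Periods per year m = 1; per-period yield y/m = 0.064000
Number of cashflows N = 2
Cashflows (t years, CF_t, discount factor 1/(1+y/m)^(m*t), PV):
  t = 1.0000: CF_t = 2.900000, DF = 0.939850, PV = 2.725564
  t = 2.0000: CF_t = 102.900000, DF = 0.883317, PV = 90.893352
Price P = sum_t PV_t = 93.618916
Convexity numerator sum_t t*(t + 1/m) * CF_t / (1+y/m)^(m*t + 2):
  t = 1.0000: term = 4.815076
  t = 2.0000: term = 481.726029
Convexity = (1/P) * sum = 486.541105 / 93.618916 = 5.197038

Answer: Convexity = 5.1970


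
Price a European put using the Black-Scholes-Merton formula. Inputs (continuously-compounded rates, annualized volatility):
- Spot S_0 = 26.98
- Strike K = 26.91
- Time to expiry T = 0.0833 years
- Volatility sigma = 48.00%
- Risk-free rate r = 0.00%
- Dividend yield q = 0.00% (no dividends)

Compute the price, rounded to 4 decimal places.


Answer: Price = 1.4533

Derivation:
d1 = (ln(S/K) + (r - q + 0.5*sigma^2) * T) / (sigma * sqrt(T)) = 0.08802055
d2 = d1 - sigma * sqrt(T) = -0.05051580
exp(-rT) = 1.00000000; exp(-qT) = 1.00000000
P = K * exp(-rT) * N(-d2) - S_0 * exp(-qT) * N(-d1)
N(-d1) = 0.46493017; N(-d2) = 0.52014432
P = 26.9100 * 1.00000000 * 0.52014432 - 26.9800 * 1.00000000 * 0.46493017 = 1.4533


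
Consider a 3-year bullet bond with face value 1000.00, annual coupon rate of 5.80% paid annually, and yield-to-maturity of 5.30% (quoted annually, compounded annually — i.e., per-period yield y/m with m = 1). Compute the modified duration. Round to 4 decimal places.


Answer: Modified duration = 2.6968

Derivation:
Coupon per period c = face * coupon_rate / m = 58.000000
Periods per year m = 1; per-period yield y/m = 0.053000
Number of cashflows N = 3
Cashflows (t years, CF_t, discount factor 1/(1+y/m)^(m*t), PV):
  t = 1.0000: CF_t = 58.000000, DF = 0.949668, PV = 55.080722
  t = 2.0000: CF_t = 58.000000, DF = 0.901869, PV = 52.308378
  t = 3.0000: CF_t = 1058.000000, DF = 0.856475, PV = 906.150958
Price P = sum_t PV_t = 1013.540058
First compute Macaulay numerator sum_t t * PV_t:
  t * PV_t at t = 1.0000: 55.080722
  t * PV_t at t = 2.0000: 104.616755
  t * PV_t at t = 3.0000: 2718.452875
Macaulay duration D = 2878.150353 / 1013.540058 = 2.839701
Modified duration = D / (1 + y/m) = 2.839701 / (1 + 0.053000) = 2.696772


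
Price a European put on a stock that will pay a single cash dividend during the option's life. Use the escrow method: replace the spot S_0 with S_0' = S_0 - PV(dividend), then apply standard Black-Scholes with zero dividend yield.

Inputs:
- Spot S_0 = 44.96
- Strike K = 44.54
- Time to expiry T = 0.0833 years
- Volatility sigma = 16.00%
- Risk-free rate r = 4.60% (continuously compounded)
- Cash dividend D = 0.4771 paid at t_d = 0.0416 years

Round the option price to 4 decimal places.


PV(D) = D * exp(-r * t_d) = 0.4771 * 0.99808823 = 0.47618789
S_0' = S_0 - PV(D) = 44.9600 - 0.47618789 = 44.48381211
d1 = (ln(S_0'/K) + (r + sigma^2/2)*T) / (sigma*sqrt(T)) = 0.07873157
d2 = d1 - sigma*sqrt(T) = 0.03255279
exp(-rT) = 0.99617553
N(-d1) = 0.46862307; N(-d2) = 0.48701561
P = K * exp(-rT) * N(-d2) - S_0' * N(-d1) = 44.5400 * 0.99617553 * 0.48701561 - 44.48381211 * 0.46862307 = 0.7626

Answer: Price = 0.7626


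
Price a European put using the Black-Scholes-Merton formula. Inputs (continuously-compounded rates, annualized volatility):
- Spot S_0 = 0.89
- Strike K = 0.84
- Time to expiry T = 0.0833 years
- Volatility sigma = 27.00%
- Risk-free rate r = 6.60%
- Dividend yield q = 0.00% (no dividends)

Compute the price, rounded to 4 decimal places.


Answer: Price = 0.0079

Derivation:
d1 = (ln(S/K) + (r - q + 0.5*sigma^2) * T) / (sigma * sqrt(T)) = 0.85148812
d2 = d1 - sigma * sqrt(T) = 0.77356142
exp(-rT) = 0.99451729; exp(-qT) = 1.00000000
P = K * exp(-rT) * N(-d2) - S_0 * exp(-qT) * N(-d1)
N(-d1) = 0.19724913; N(-d2) = 0.21959510
P = 0.8400 * 0.99451729 * 0.21959510 - 0.8900 * 1.00000000 * 0.19724913 = 0.0079


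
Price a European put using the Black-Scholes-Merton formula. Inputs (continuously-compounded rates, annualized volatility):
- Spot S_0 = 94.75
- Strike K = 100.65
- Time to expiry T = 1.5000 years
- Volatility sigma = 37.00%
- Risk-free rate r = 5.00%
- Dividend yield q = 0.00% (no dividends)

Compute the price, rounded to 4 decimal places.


d1 = (ln(S/K) + (r - q + 0.5*sigma^2) * T) / (sigma * sqrt(T)) = 0.25878019
d2 = d1 - sigma * sqrt(T) = -0.19437541
exp(-rT) = 0.92774349; exp(-qT) = 1.00000000
P = K * exp(-rT) * N(-d2) - S_0 * exp(-qT) * N(-d1)
N(-d1) = 0.39790242; N(-d2) = 0.57705903
P = 100.6500 * 0.92774349 * 0.57705903 - 94.7500 * 1.00000000 * 0.39790242 = 16.1830

Answer: Price = 16.1830


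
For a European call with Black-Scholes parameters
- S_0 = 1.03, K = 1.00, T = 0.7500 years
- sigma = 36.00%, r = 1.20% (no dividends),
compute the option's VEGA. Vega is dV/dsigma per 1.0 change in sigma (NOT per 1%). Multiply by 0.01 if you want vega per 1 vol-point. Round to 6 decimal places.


Answer: Vega = 0.342221

Derivation:
d1 = 0.2795619885; d2 = -0.0322071568
phi(d1) = 0.3836533049; exp(-qT) = 1.0000000000; exp(-rT) = 0.9910403788
Vega = S * exp(-qT) * phi(d1) * sqrt(T) = 1.0300 * 1.0000000000 * 0.3836533049 * 0.8660254038 = 0.342221


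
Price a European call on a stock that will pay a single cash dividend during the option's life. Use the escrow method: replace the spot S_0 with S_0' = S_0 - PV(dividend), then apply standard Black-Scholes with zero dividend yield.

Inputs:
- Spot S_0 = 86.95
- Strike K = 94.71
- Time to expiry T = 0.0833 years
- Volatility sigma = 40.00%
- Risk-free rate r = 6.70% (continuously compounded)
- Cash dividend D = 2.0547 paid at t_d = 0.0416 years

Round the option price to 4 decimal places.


Answer: Price = 1.0382

Derivation:
PV(D) = D * exp(-r * t_d) = 2.0547 * 0.99721668 = 2.04898111
S_0' = S_0 - PV(D) = 86.9500 - 2.04898111 = 84.90101889
d1 = (ln(S_0'/K) + (r + sigma^2/2)*T) / (sigma*sqrt(T)) = -0.84097839
d2 = d1 - sigma*sqrt(T) = -0.95642535
exp(-rT) = 0.99443445
N(d1) = 0.20018002; N(d2) = 0.16942869
C = S_0' * N(d1) - K * exp(-rT) * N(d2) = 84.90101889 * 0.20018002 - 94.7100 * 0.99443445 * 0.16942869 = 1.0382


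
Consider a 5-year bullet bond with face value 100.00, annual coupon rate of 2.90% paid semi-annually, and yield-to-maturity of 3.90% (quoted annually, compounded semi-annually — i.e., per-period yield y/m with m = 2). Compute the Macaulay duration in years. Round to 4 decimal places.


Coupon per period c = face * coupon_rate / m = 1.450000
Periods per year m = 2; per-period yield y/m = 0.019500
Number of cashflows N = 10
Cashflows (t years, CF_t, discount factor 1/(1+y/m)^(m*t), PV):
  t = 0.5000: CF_t = 1.450000, DF = 0.980873, PV = 1.422266
  t = 1.0000: CF_t = 1.450000, DF = 0.962112, PV = 1.395062
  t = 1.5000: CF_t = 1.450000, DF = 0.943709, PV = 1.368379
  t = 2.0000: CF_t = 1.450000, DF = 0.925659, PV = 1.342206
  t = 2.5000: CF_t = 1.450000, DF = 0.907954, PV = 1.316533
  t = 3.0000: CF_t = 1.450000, DF = 0.890588, PV = 1.291352
  t = 3.5000: CF_t = 1.450000, DF = 0.873553, PV = 1.266652
  t = 4.0000: CF_t = 1.450000, DF = 0.856845, PV = 1.242425
  t = 4.5000: CF_t = 1.450000, DF = 0.840456, PV = 1.218661
  t = 5.0000: CF_t = 101.450000, DF = 0.824380, PV = 83.633400
Price P = sum_t PV_t = 95.496935
Macaulay numerator sum_t t * PV_t:
  t * PV_t at t = 0.5000: 0.711133
  t * PV_t at t = 1.0000: 1.395062
  t * PV_t at t = 1.5000: 2.052568
  t * PV_t at t = 2.0000: 2.684411
  t * PV_t at t = 2.5000: 3.291333
  t * PV_t at t = 3.0000: 3.874056
  t * PV_t at t = 3.5000: 4.433283
  t * PV_t at t = 4.0000: 4.969700
  t * PV_t at t = 4.5000: 5.483975
  t * PV_t at t = 5.0000: 418.166998
Macaulay duration D = (sum_t t * PV_t) / P = 447.062518 / 95.496935 = 4.681433

Answer: Macaulay duration = 4.6814 years


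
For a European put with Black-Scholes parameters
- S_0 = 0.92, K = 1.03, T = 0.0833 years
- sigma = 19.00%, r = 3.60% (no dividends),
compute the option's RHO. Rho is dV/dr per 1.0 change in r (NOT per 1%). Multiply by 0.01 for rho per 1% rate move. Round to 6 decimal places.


Answer: Rho = -0.083740

Derivation:
d1 = -1.9774503239; d2 = -2.0322876287
phi(d1) = 0.0564673082; exp(-qT) = 1.0000000000; exp(-rT) = 0.9970056919
N(-d2) = 0.9789377269
Rho = -K*T*exp(-rT)*N(-d2) = -1.0300 * 0.0833 * 0.9970056919 * 0.9789377269 = -0.083740


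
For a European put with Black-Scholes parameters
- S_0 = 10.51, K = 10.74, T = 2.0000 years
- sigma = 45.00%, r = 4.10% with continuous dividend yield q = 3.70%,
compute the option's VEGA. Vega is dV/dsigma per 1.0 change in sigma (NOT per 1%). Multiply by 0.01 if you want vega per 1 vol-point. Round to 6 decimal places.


Answer: Vega = 5.269478

Derivation:
d1 = 0.2967524391; d2 = -0.3396436640
phi(d1) = 0.3817575574; exp(-qT) = 0.9286716938; exp(-rT) = 0.9212719587
Vega = S * exp(-qT) * phi(d1) * sqrt(T) = 10.5100 * 0.9286716938 * 0.3817575574 * 1.4142135624 = 5.269478


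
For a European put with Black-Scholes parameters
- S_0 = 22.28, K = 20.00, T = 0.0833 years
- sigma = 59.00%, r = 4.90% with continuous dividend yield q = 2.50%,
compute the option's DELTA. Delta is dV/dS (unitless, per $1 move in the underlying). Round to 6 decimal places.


d1 = 0.7308644075; d2 = 0.5605801452
phi(d1) = 0.3054345005; exp(-qT) = 0.9979196669; exp(-rT) = 0.9959266188
N(-d1) = 0.2324309890
Delta = -exp(-qT) * N(-d1) = -0.9979196669 * 0.2324309890 = -0.231947

Answer: Delta = -0.231947


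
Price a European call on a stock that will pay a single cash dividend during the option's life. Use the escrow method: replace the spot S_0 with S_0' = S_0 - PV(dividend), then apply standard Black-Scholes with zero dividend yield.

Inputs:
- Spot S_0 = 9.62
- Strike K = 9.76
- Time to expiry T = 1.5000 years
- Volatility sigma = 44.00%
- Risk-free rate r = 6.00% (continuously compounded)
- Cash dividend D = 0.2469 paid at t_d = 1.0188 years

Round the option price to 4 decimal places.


Answer: Price = 2.1868

Derivation:
PV(D) = D * exp(-r * t_d) = 0.2469 * 0.94070282 = 0.23225953
S_0' = S_0 - PV(D) = 9.6200 - 0.23225953 = 9.38774047
d1 = (ln(S_0'/K) + (r + sigma^2/2)*T) / (sigma*sqrt(T)) = 0.36429152
d2 = d1 - sigma*sqrt(T) = -0.17459623
exp(-rT) = 0.91393119
N(d1) = 0.64217983; N(d2) = 0.43069846
C = S_0' * N(d1) - K * exp(-rT) * N(d2) = 9.38774047 * 0.64217983 - 9.7600 * 0.91393119 * 0.43069846 = 2.1868


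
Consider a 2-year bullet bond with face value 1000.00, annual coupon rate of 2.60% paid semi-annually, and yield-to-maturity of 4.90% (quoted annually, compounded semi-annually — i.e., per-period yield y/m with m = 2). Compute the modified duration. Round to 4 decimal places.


Answer: Modified duration = 1.9139

Derivation:
Coupon per period c = face * coupon_rate / m = 13.000000
Periods per year m = 2; per-period yield y/m = 0.024500
Number of cashflows N = 4
Cashflows (t years, CF_t, discount factor 1/(1+y/m)^(m*t), PV):
  t = 0.5000: CF_t = 13.000000, DF = 0.976086, PV = 12.689117
  t = 1.0000: CF_t = 13.000000, DF = 0.952744, PV = 12.385668
  t = 1.5000: CF_t = 13.000000, DF = 0.929960, PV = 12.089476
  t = 2.0000: CF_t = 1013.000000, DF = 0.907721, PV = 919.520878
Price P = sum_t PV_t = 956.685138
First compute Macaulay numerator sum_t t * PV_t:
  t * PV_t at t = 0.5000: 6.344558
  t * PV_t at t = 1.0000: 12.385668
  t * PV_t at t = 1.5000: 18.134213
  t * PV_t at t = 2.0000: 1839.041756
Macaulay duration D = 1875.906195 / 956.685138 = 1.960840
Modified duration = D / (1 + y/m) = 1.960840 / (1 + 0.024500) = 1.913948


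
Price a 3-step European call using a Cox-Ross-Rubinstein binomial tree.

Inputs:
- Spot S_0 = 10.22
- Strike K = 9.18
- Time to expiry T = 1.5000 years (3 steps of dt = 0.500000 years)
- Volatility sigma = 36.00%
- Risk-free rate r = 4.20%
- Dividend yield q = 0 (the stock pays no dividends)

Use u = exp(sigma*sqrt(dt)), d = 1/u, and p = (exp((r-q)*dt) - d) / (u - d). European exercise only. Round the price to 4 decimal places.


dt = T/N = 0.500000
u = exp(sigma*sqrt(dt)) = 1.289892; d = 1/u = 0.775259
p = (exp((r-q)*dt) - d) / (u - d) = 0.477939
Discount per step: exp(-r*dt) = 0.979219
Stock lattice S(k, i) with i counting down-moves:
  k=0: S(0,0) = 10.2200
  k=1: S(1,0) = 13.1827; S(1,1) = 7.9231
  k=2: S(2,0) = 17.0043; S(2,1) = 10.2200; S(2,2) = 6.1425
  k=3: S(3,0) = 21.9336; S(3,1) = 13.1827; S(3,2) = 7.9231; S(3,3) = 4.7620
Terminal payoffs V(N, i) = max(S_T - K, 0):
  V(3,0) = 12.753648; V(3,1) = 4.002696; V(3,2) = 0.000000; V(3,3) = 0.000000
Backward induction: V(k, i) = exp(-r*dt) * [p * V(k+1, i) + (1-p) * V(k+1, i+1)].
  V(2,0) = exp(-r*dt) * [p*12.753648 + (1-p)*4.002696] = 8.015023
  V(2,1) = exp(-r*dt) * [p*4.002696 + (1-p)*0.000000] = 1.873290
  V(2,2) = exp(-r*dt) * [p*0.000000 + (1-p)*0.000000] = 0.000000
  V(1,0) = exp(-r*dt) * [p*8.015023 + (1-p)*1.873290] = 4.708735
  V(1,1) = exp(-r*dt) * [p*1.873290 + (1-p)*0.000000] = 0.876713
  V(0,0) = exp(-r*dt) * [p*4.708735 + (1-p)*0.876713] = 2.651907

Answer: Price = V(0,0) = 2.6519


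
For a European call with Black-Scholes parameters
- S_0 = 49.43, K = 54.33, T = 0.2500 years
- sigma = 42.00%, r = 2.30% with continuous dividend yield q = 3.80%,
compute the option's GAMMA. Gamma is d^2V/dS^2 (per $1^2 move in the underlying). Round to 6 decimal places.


Answer: Gamma = 0.035643

Derivation:
d1 = -0.3629477774; d2 = -0.5729477774
phi(d1) = 0.3735123992; exp(-qT) = 0.9905449824; exp(-rT) = 0.9942664996
Gamma = exp(-qT) * phi(d1) / (S * sigma * sqrt(T)) = 0.9905449824 * 0.3735123992 / (49.4300 * 0.4200 * 0.5000000000) = 0.035643


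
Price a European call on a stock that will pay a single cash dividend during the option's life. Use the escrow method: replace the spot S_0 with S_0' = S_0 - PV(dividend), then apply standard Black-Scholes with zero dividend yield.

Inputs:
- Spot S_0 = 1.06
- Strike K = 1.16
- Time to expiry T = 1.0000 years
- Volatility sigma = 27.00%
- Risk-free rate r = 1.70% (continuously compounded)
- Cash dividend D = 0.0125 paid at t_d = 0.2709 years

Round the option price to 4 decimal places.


PV(D) = D * exp(-r * t_d) = 0.0125 * 0.99540529 = 0.01244257
S_0' = S_0 - PV(D) = 1.0600 - 0.01244257 = 1.04755743
d1 = (ln(S_0'/K) + (r + sigma^2/2)*T) / (sigma*sqrt(T)) = -0.17966224
d2 = d1 - sigma*sqrt(T) = -0.44966224
exp(-rT) = 0.98314368
N(d1) = 0.42870887; N(d2) = 0.32647700
C = S_0' * N(d1) - K * exp(-rT) * N(d2) = 1.04755743 * 0.42870887 - 1.1600 * 0.98314368 * 0.32647700 = 0.0768

Answer: Price = 0.0768


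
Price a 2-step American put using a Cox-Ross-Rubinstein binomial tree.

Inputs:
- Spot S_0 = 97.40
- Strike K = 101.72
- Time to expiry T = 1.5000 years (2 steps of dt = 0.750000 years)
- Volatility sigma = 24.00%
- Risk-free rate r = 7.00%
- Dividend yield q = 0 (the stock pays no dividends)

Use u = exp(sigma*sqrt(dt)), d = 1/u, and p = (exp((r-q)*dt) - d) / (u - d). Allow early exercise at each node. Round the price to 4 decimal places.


Answer: Price = V(0,0) = 10.0205

Derivation:
dt = T/N = 0.750000
u = exp(sigma*sqrt(dt)) = 1.231024; d = 1/u = 0.812332
p = (exp((r-q)*dt) - d) / (u - d) = 0.576965
Discount per step: exp(-r*dt) = 0.948854
Stock lattice S(k, i) with i counting down-moves:
  k=0: S(0,0) = 97.4000
  k=1: S(1,0) = 119.9017; S(1,1) = 79.1211
  k=2: S(2,0) = 147.6018; S(2,1) = 97.4000; S(2,2) = 64.2726
Terminal payoffs V(N, i) = max(K - S_T, 0):
  V(2,0) = 0.000000; V(2,1) = 4.320000; V(2,2) = 37.447361
Backward induction: V(k, i) = exp(-r*dt) * [p * V(k+1, i) + (1-p) * V(k+1, i+1)]; then take max(V_cont, immediate exercise) for American.
  V(1,0) = exp(-r*dt) * [p*0.000000 + (1-p)*4.320000] = 1.734041; exercise = 0.000000; V(1,0) = max -> 1.734041
  V(1,1) = exp(-r*dt) * [p*4.320000 + (1-p)*37.447361] = 17.396320; exercise = 22.598859; V(1,1) = max -> 22.598859
  V(0,0) = exp(-r*dt) * [p*1.734041 + (1-p)*22.598859] = 10.020457; exercise = 4.320000; V(0,0) = max -> 10.020457


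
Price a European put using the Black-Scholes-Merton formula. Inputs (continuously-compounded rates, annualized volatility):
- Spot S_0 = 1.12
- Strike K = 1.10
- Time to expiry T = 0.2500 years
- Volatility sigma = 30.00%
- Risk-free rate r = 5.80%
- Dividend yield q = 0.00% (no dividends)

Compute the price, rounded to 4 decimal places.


d1 = (ln(S/K) + (r - q + 0.5*sigma^2) * T) / (sigma * sqrt(T)) = 0.29179004
d2 = d1 - sigma * sqrt(T) = 0.14179004
exp(-rT) = 0.98560462; exp(-qT) = 1.00000000
P = K * exp(-rT) * N(-d2) - S_0 * exp(-qT) * N(-d1)
N(-d1) = 0.38522358; N(-d2) = 0.44362293
P = 1.1000 * 0.98560462 * 0.44362293 - 1.1200 * 1.00000000 * 0.38522358 = 0.0495

Answer: Price = 0.0495


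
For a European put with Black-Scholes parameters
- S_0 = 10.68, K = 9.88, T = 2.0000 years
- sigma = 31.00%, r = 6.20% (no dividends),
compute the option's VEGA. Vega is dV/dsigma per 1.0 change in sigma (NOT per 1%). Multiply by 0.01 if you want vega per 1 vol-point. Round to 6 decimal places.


Answer: Vega = 4.782912

Derivation:
d1 = 0.6796444002; d2 = 0.2412381958
phi(d1) = 0.3166694516; exp(-qT) = 1.0000000000; exp(-rT) = 0.8833798409
Vega = S * exp(-qT) * phi(d1) * sqrt(T) = 10.6800 * 1.0000000000 * 0.3166694516 * 1.4142135624 = 4.782912


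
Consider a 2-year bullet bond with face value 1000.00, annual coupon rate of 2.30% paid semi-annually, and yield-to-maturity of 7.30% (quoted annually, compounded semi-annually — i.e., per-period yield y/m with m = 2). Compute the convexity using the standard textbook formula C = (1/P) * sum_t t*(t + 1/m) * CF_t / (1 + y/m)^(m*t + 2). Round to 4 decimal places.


Coupon per period c = face * coupon_rate / m = 11.500000
Periods per year m = 2; per-period yield y/m = 0.036500
Number of cashflows N = 4
Cashflows (t years, CF_t, discount factor 1/(1+y/m)^(m*t), PV):
  t = 0.5000: CF_t = 11.500000, DF = 0.964785, PV = 11.095031
  t = 1.0000: CF_t = 11.500000, DF = 0.930811, PV = 10.704324
  t = 1.5000: CF_t = 11.500000, DF = 0.898033, PV = 10.327374
  t = 2.0000: CF_t = 1011.500000, DF = 0.866409, PV = 876.372339
Price P = sum_t PV_t = 908.499068
Convexity numerator sum_t t*(t + 1/m) * CF_t / (1+y/m)^(m*t + 2):
  t = 0.5000: term = 5.163687
  t = 1.0000: term = 14.945549
  t = 1.5000: term = 28.838493
  t = 2.0000: term = 4078.683940
Convexity = (1/P) * sum = 4127.631669 / 908.499068 = 4.543353

Answer: Convexity = 4.5434


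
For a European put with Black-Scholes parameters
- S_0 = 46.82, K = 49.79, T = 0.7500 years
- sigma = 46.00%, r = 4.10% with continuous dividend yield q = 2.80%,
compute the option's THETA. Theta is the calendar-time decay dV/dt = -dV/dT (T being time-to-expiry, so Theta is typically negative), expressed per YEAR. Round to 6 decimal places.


Answer: Theta = -4.207262

Derivation:
d1 = 0.0692727480; d2 = -0.3290989377
phi(d1) = 0.3979862229; exp(-qT) = 0.9792189646; exp(-rT) = 0.9697179723
Theta = -S*exp(-qT)*phi(d1)*sigma/(2*sqrt(T)) + r*K*exp(-rT)*N(-d2) - q*S*exp(-qT)*N(-d1)
N(-d1) = 0.4723862588; N(-d2) = 0.6289595464; sqrt(T) = 0.8660254038
Term 1 = -46.8200 * 0.9792189646 * 0.3979862229 * 0.4600 / (2 * 0.8660254038) = -4.8459225408
Term 2 = 0.0410 * 49.7900 * 0.9697179723 * 0.6289595464 = 1.2450710666
Term 3 = -0.0280 * 46.8200 * 0.9792189646 * 0.4723862588 = -0.6064102208
Theta = -4.8459225408 + (1.2450710666) + (-0.6064102208) = -4.207262


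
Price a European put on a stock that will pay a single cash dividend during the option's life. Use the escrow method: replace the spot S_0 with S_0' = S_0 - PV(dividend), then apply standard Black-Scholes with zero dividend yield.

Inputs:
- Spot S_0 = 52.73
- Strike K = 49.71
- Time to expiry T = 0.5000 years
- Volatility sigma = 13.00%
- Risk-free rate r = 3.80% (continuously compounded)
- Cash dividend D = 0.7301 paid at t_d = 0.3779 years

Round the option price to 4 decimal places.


Answer: Price = 0.6625

Derivation:
PV(D) = D * exp(-r * t_d) = 0.7301 * 0.98574242 = 0.71969054
S_0' = S_0 - PV(D) = 52.7300 - 0.71969054 = 52.01030946
d1 = (ln(S_0'/K) + (r + sigma^2/2)*T) / (sigma*sqrt(T)) = 0.74475573
d2 = d1 - sigma*sqrt(T) = 0.65283185
exp(-rT) = 0.98117936
N(-d1) = 0.22820970; N(-d2) = 0.25693234
P = K * exp(-rT) * N(-d2) - S_0' * N(-d1) = 49.7100 * 0.98117936 * 0.25693234 - 52.01030946 * 0.22820970 = 0.6625


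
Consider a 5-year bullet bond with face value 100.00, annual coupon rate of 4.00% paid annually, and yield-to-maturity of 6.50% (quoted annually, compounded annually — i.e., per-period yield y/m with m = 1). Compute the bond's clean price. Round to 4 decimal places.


Coupon per period c = face * coupon_rate / m = 4.000000
Periods per year m = 1; per-period yield y/m = 0.065000
Number of cashflows N = 5
Cashflows (t years, CF_t, discount factor 1/(1+y/m)^(m*t), PV):
  t = 1.0000: CF_t = 4.000000, DF = 0.938967, PV = 3.755869
  t = 2.0000: CF_t = 4.000000, DF = 0.881659, PV = 3.526637
  t = 3.0000: CF_t = 4.000000, DF = 0.827849, PV = 3.311396
  t = 4.0000: CF_t = 4.000000, DF = 0.777323, PV = 3.109292
  t = 5.0000: CF_t = 104.000000, DF = 0.729881, PV = 75.907607
Price P = sum_t PV_t = 89.610801

Answer: Price = 89.6108


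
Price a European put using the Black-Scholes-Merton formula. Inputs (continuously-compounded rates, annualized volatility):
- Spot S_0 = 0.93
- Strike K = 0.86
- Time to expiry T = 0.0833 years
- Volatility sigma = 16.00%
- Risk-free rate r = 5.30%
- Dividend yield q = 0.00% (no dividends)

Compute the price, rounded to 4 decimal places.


d1 = (ln(S/K) + (r - q + 0.5*sigma^2) * T) / (sigma * sqrt(T)) = 1.81324261
d2 = d1 - sigma * sqrt(T) = 1.76706382
exp(-rT) = 0.99559483; exp(-qT) = 1.00000000
P = K * exp(-rT) * N(-d2) - S_0 * exp(-qT) * N(-d1)
N(-d1) = 0.03489721; N(-d2) = 0.03860877
P = 0.8600 * 0.99559483 * 0.03860877 - 0.9300 * 1.00000000 * 0.03489721 = 0.0006

Answer: Price = 0.0006


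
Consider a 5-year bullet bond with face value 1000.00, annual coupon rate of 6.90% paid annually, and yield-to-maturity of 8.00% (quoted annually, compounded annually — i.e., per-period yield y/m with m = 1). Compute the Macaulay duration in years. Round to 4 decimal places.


Coupon per period c = face * coupon_rate / m = 69.000000
Periods per year m = 1; per-period yield y/m = 0.080000
Number of cashflows N = 5
Cashflows (t years, CF_t, discount factor 1/(1+y/m)^(m*t), PV):
  t = 1.0000: CF_t = 69.000000, DF = 0.925926, PV = 63.888889
  t = 2.0000: CF_t = 69.000000, DF = 0.857339, PV = 59.156379
  t = 3.0000: CF_t = 69.000000, DF = 0.793832, PV = 54.774425
  t = 4.0000: CF_t = 69.000000, DF = 0.735030, PV = 50.717060
  t = 5.0000: CF_t = 1069.000000, DF = 0.680583, PV = 727.543438
Price P = sum_t PV_t = 956.080190
Macaulay numerator sum_t t * PV_t:
  t * PV_t at t = 1.0000: 63.888889
  t * PV_t at t = 2.0000: 118.312757
  t * PV_t at t = 3.0000: 164.323274
  t * PV_t at t = 4.0000: 202.868239
  t * PV_t at t = 5.0000: 3637.717188
Macaulay duration D = (sum_t t * PV_t) / P = 4187.110347 / 956.080190 = 4.379455

Answer: Macaulay duration = 4.3795 years


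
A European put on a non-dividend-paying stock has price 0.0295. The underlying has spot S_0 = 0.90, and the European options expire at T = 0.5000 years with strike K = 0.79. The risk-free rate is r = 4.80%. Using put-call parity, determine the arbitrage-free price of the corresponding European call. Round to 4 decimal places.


Put-call parity: C - P = S_0 * exp(-qT) - K * exp(-rT).
S_0 * exp(-qT) = 0.9000 * 1.00000000 = 0.90000000
K * exp(-rT) = 0.7900 * 0.97628571 = 0.77126571
C = P + S*exp(-qT) - K*exp(-rT)
C = 0.0295 + 0.90000000 - 0.77126571 = 0.1582

Answer: Call price = 0.1582


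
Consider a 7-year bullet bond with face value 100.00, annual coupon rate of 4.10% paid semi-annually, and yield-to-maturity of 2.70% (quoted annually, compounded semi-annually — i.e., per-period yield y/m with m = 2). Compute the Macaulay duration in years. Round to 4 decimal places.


Answer: Macaulay duration = 6.1981 years

Derivation:
Coupon per period c = face * coupon_rate / m = 2.050000
Periods per year m = 2; per-period yield y/m = 0.013500
Number of cashflows N = 14
Cashflows (t years, CF_t, discount factor 1/(1+y/m)^(m*t), PV):
  t = 0.5000: CF_t = 2.050000, DF = 0.986680, PV = 2.022694
  t = 1.0000: CF_t = 2.050000, DF = 0.973537, PV = 1.995751
  t = 1.5000: CF_t = 2.050000, DF = 0.960569, PV = 1.969167
  t = 2.0000: CF_t = 2.050000, DF = 0.947774, PV = 1.942938
  t = 2.5000: CF_t = 2.050000, DF = 0.935150, PV = 1.917057
  t = 3.0000: CF_t = 2.050000, DF = 0.922694, PV = 1.891522
  t = 3.5000: CF_t = 2.050000, DF = 0.910403, PV = 1.866326
  t = 4.0000: CF_t = 2.050000, DF = 0.898276, PV = 1.841467
  t = 4.5000: CF_t = 2.050000, DF = 0.886311, PV = 1.816938
  t = 5.0000: CF_t = 2.050000, DF = 0.874505, PV = 1.792736
  t = 5.5000: CF_t = 2.050000, DF = 0.862857, PV = 1.768856
  t = 6.0000: CF_t = 2.050000, DF = 0.851363, PV = 1.745295
  t = 6.5000: CF_t = 2.050000, DF = 0.840023, PV = 1.722047
  t = 7.0000: CF_t = 102.050000, DF = 0.828834, PV = 84.582490
Price P = sum_t PV_t = 108.875284
Macaulay numerator sum_t t * PV_t:
  t * PV_t at t = 0.5000: 1.011347
  t * PV_t at t = 1.0000: 1.995751
  t * PV_t at t = 1.5000: 2.953751
  t * PV_t at t = 2.0000: 3.885875
  t * PV_t at t = 2.5000: 4.792643
  t * PV_t at t = 3.0000: 5.674565
  t * PV_t at t = 3.5000: 6.532142
  t * PV_t at t = 4.0000: 7.365866
  t * PV_t at t = 4.5000: 8.176221
  t * PV_t at t = 5.0000: 8.963680
  t * PV_t at t = 5.5000: 9.728710
  t * PV_t at t = 6.0000: 10.471770
  t * PV_t at t = 6.5000: 11.193307
  t * PV_t at t = 7.0000: 592.077431
Macaulay duration D = (sum_t t * PV_t) / P = 674.823059 / 108.875284 = 6.198129


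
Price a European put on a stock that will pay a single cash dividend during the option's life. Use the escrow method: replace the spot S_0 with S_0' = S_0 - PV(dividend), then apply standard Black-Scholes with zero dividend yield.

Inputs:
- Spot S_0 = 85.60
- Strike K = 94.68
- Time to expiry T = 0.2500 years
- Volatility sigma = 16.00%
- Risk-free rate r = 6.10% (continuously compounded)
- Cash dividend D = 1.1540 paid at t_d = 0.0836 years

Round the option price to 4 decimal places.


PV(D) = D * exp(-r * t_d) = 1.1540 * 0.99491338 = 1.14813004
S_0' = S_0 - PV(D) = 85.6000 - 1.14813004 = 84.45186996
d1 = (ln(S_0'/K) + (r + sigma^2/2)*T) / (sigma*sqrt(T)) = -1.19838749
d2 = d1 - sigma*sqrt(T) = -1.27838749
exp(-rT) = 0.98486569
N(-d1) = 0.88461690; N(-d2) = 0.89944358
P = K * exp(-rT) * N(-d2) - S_0' * N(-d1) = 94.6800 * 0.98486569 * 0.89944358 - 84.45186996 * 0.88461690 = 9.1629

Answer: Price = 9.1629


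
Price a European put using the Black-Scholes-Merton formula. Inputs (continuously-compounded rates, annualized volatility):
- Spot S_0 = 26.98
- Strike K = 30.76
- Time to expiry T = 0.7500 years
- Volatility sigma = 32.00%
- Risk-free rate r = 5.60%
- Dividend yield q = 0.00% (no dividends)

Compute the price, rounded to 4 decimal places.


d1 = (ln(S/K) + (r - q + 0.5*sigma^2) * T) / (sigma * sqrt(T)) = -0.18301749
d2 = d1 - sigma * sqrt(T) = -0.46014562
exp(-rT) = 0.95886978; exp(-qT) = 1.00000000
P = K * exp(-rT) * N(-d2) - S_0 * exp(-qT) * N(-d1)
N(-d1) = 0.57260785; N(-d2) = 0.67729415
P = 30.7600 * 0.95886978 * 0.67729415 - 26.9800 * 1.00000000 * 0.57260785 = 4.5277

Answer: Price = 4.5277


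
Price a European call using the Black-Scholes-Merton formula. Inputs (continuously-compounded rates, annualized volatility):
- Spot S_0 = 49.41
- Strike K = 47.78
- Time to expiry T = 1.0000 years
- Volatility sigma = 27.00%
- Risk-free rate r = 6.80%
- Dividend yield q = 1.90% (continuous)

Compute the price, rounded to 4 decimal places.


d1 = (ln(S/K) + (r - q + 0.5*sigma^2) * T) / (sigma * sqrt(T)) = 0.44072478
d2 = d1 - sigma * sqrt(T) = 0.17072478
exp(-rT) = 0.93426047; exp(-qT) = 0.98117936
C = S_0 * exp(-qT) * N(d1) - K * exp(-rT) * N(d2)
N(d1) = 0.67029387; N(d2) = 0.56777991
C = 49.4100 * 0.98117936 * 0.67029387 - 47.7800 * 0.93426047 * 0.56777991 = 7.1508

Answer: Price = 7.1508


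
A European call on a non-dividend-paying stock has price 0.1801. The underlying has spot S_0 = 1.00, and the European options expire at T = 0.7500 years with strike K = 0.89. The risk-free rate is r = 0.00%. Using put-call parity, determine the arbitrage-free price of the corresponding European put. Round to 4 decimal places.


Put-call parity: C - P = S_0 * exp(-qT) - K * exp(-rT).
S_0 * exp(-qT) = 1.0000 * 1.00000000 = 1.00000000
K * exp(-rT) = 0.8900 * 1.00000000 = 0.89000000
P = C - S*exp(-qT) + K*exp(-rT)
P = 0.1801 - 1.00000000 + 0.89000000 = 0.0701

Answer: Put price = 0.0701


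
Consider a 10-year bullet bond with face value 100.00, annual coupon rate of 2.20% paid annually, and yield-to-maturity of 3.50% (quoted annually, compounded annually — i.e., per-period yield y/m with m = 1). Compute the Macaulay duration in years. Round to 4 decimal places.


Answer: Macaulay duration = 9.0187 years

Derivation:
Coupon per period c = face * coupon_rate / m = 2.200000
Periods per year m = 1; per-period yield y/m = 0.035000
Number of cashflows N = 10
Cashflows (t years, CF_t, discount factor 1/(1+y/m)^(m*t), PV):
  t = 1.0000: CF_t = 2.200000, DF = 0.966184, PV = 2.125604
  t = 2.0000: CF_t = 2.200000, DF = 0.933511, PV = 2.053724
  t = 3.0000: CF_t = 2.200000, DF = 0.901943, PV = 1.984274
  t = 4.0000: CF_t = 2.200000, DF = 0.871442, PV = 1.917173
  t = 5.0000: CF_t = 2.200000, DF = 0.841973, PV = 1.852341
  t = 6.0000: CF_t = 2.200000, DF = 0.813501, PV = 1.789701
  t = 7.0000: CF_t = 2.200000, DF = 0.785991, PV = 1.729180
  t = 8.0000: CF_t = 2.200000, DF = 0.759412, PV = 1.670705
  t = 9.0000: CF_t = 2.200000, DF = 0.733731, PV = 1.614208
  t = 10.0000: CF_t = 102.200000, DF = 0.708919, PV = 72.451503
Price P = sum_t PV_t = 89.188413
Macaulay numerator sum_t t * PV_t:
  t * PV_t at t = 1.0000: 2.125604
  t * PV_t at t = 2.0000: 4.107447
  t * PV_t at t = 3.0000: 5.952822
  t * PV_t at t = 4.0000: 7.668692
  t * PV_t at t = 5.0000: 9.261705
  t * PV_t at t = 6.0000: 10.738209
  t * PV_t at t = 7.0000: 12.104261
  t * PV_t at t = 8.0000: 13.365643
  t * PV_t at t = 9.0000: 14.527873
  t * PV_t at t = 10.0000: 724.515028
Macaulay duration D = (sum_t t * PV_t) / P = 804.367283 / 89.188413 = 9.018742


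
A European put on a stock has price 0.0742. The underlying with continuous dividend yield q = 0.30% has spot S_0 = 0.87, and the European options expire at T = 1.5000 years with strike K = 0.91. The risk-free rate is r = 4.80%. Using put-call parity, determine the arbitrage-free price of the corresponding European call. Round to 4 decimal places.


Put-call parity: C - P = S_0 * exp(-qT) - K * exp(-rT).
S_0 * exp(-qT) = 0.8700 * 0.99551011 = 0.86609380
K * exp(-rT) = 0.9100 * 0.93053090 = 0.84678312
C = P + S*exp(-qT) - K*exp(-rT)
C = 0.0742 + 0.86609380 - 0.84678312 = 0.0935

Answer: Call price = 0.0935


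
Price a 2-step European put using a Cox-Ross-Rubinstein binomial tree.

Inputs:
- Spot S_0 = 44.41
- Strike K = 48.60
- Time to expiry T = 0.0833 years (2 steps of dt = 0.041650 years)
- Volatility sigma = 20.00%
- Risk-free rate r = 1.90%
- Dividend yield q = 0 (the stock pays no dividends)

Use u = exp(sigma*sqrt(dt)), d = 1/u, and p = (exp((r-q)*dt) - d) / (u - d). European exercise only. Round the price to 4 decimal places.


dt = T/N = 0.041650
u = exp(sigma*sqrt(dt)) = 1.041661; d = 1/u = 0.960005
p = (exp((r-q)*dt) - d) / (u - d) = 0.499492
Discount per step: exp(-r*dt) = 0.999209
Stock lattice S(k, i) with i counting down-moves:
  k=0: S(0,0) = 44.4100
  k=1: S(1,0) = 46.2602; S(1,1) = 42.6338
  k=2: S(2,0) = 48.1874; S(2,1) = 44.4100; S(2,2) = 40.9287
Terminal payoffs V(N, i) = max(K - S_T, 0):
  V(2,0) = 0.412580; V(2,1) = 4.190000; V(2,2) = 7.671308
Backward induction: V(k, i) = exp(-r*dt) * [p * V(k+1, i) + (1-p) * V(k+1, i+1)].
  V(1,0) = exp(-r*dt) * [p*0.412580 + (1-p)*4.190000] = 2.301386
  V(1,1) = exp(-r*dt) * [p*4.190000 + (1-p)*7.671308] = 5.927728
  V(0,0) = exp(-r*dt) * [p*2.301386 + (1-p)*5.927728] = 4.113142

Answer: Price = V(0,0) = 4.1131


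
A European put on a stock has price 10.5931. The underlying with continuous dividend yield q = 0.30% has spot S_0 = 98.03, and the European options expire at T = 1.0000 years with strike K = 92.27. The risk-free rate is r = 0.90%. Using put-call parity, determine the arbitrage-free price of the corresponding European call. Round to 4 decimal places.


Put-call parity: C - P = S_0 * exp(-qT) - K * exp(-rT).
S_0 * exp(-qT) = 98.0300 * 0.99700450 = 97.73635069
K * exp(-rT) = 92.2700 * 0.99104038 = 91.44329575
C = P + S*exp(-qT) - K*exp(-rT)
C = 10.5931 + 97.73635069 - 91.44329575 = 16.8862

Answer: Call price = 16.8862


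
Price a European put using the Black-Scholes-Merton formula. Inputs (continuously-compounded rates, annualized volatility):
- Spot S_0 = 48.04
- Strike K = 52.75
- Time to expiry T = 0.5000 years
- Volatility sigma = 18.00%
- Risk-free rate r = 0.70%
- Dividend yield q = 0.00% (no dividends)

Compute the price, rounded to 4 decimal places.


Answer: Price = 5.4272

Derivation:
d1 = (ln(S/K) + (r - q + 0.5*sigma^2) * T) / (sigma * sqrt(T)) = -0.64370111
d2 = d1 - sigma * sqrt(T) = -0.77098033
exp(-rT) = 0.99650612; exp(-qT) = 1.00000000
P = K * exp(-rT) * N(-d2) - S_0 * exp(-qT) * N(-d1)
N(-d1) = 0.74011536; N(-d2) = 0.77964070
P = 52.7500 * 0.99650612 * 0.77964070 - 48.0400 * 1.00000000 * 0.74011536 = 5.4272


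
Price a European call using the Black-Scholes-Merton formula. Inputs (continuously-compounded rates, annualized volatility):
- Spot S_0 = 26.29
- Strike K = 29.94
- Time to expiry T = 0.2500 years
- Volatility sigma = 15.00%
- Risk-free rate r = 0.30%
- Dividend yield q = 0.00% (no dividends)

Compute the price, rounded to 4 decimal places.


d1 = (ln(S/K) + (r - q + 0.5*sigma^2) * T) / (sigma * sqrt(T)) = -1.68592320
d2 = d1 - sigma * sqrt(T) = -1.76092320
exp(-rT) = 0.99925028; exp(-qT) = 1.00000000
C = S_0 * exp(-qT) * N(d1) - K * exp(-rT) * N(d2)
N(d1) = 0.04590530; N(d2) = 0.03912570
C = 26.2900 * 1.00000000 * 0.04590530 - 29.9400 * 0.99925028 * 0.03912570 = 0.0363

Answer: Price = 0.0363


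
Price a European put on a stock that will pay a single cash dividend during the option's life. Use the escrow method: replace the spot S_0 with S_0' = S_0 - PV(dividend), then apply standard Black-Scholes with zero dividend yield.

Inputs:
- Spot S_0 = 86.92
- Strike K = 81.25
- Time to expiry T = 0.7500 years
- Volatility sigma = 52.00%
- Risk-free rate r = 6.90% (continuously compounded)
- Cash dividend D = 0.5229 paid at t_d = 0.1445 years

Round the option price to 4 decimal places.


Answer: Price = 10.3935

Derivation:
PV(D) = D * exp(-r * t_d) = 0.5229 * 0.99007904 = 0.51771233
S_0' = S_0 - PV(D) = 86.9200 - 0.51771233 = 86.40228767
d1 = (ln(S_0'/K) + (r + sigma^2/2)*T) / (sigma*sqrt(T)) = 0.47661005
d2 = d1 - sigma*sqrt(T) = 0.02627684
exp(-rT) = 0.94956623
N(-d1) = 0.31681991; N(-d2) = 0.48951827
P = K * exp(-rT) * N(-d2) - S_0' * N(-d1) = 81.2500 * 0.94956623 * 0.48951827 - 86.40228767 * 0.31681991 = 10.3935


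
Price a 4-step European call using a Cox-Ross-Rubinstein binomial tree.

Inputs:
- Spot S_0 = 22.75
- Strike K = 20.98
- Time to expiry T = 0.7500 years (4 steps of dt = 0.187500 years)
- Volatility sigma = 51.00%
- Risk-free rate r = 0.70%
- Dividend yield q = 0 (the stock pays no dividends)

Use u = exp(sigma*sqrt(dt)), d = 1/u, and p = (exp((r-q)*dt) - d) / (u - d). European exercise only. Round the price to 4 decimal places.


dt = T/N = 0.187500
u = exp(sigma*sqrt(dt)) = 1.247119; d = 1/u = 0.801848
p = (exp((r-q)*dt) - d) / (u - d) = 0.447964
Discount per step: exp(-r*dt) = 0.998688
Stock lattice S(k, i) with i counting down-moves:
  k=0: S(0,0) = 22.7500
  k=1: S(1,0) = 28.3720; S(1,1) = 18.2420
  k=2: S(2,0) = 35.3832; S(2,1) = 22.7500; S(2,2) = 14.6273
  k=3: S(3,0) = 44.1271; S(3,1) = 28.3720; S(3,2) = 18.2420; S(3,3) = 11.7289
  k=4: S(4,0) = 55.0318; S(4,1) = 35.3832; S(4,2) = 22.7500; S(4,3) = 14.6273; S(4,4) = 9.4048
Terminal payoffs V(N, i) = max(S_T - K, 0):
  V(4,0) = 34.051792; V(4,1) = 14.403234; V(4,2) = 1.770000; V(4,3) = 0.000000; V(4,4) = 0.000000
Backward induction: V(k, i) = exp(-r*dt) * [p * V(k+1, i) + (1-p) * V(k+1, i+1)].
  V(3,0) = exp(-r*dt) * [p*34.051792 + (1-p)*14.403234] = 23.174639
  V(3,1) = exp(-r*dt) * [p*14.403234 + (1-p)*1.770000] = 7.419486
  V(3,2) = exp(-r*dt) * [p*1.770000 + (1-p)*0.000000] = 0.791856
  V(3,3) = exp(-r*dt) * [p*0.000000 + (1-p)*0.000000] = 0.000000
  V(2,0) = exp(-r*dt) * [p*23.174639 + (1-p)*7.419486] = 14.458235
  V(2,1) = exp(-r*dt) * [p*7.419486 + (1-p)*0.791856] = 3.755861
  V(2,2) = exp(-r*dt) * [p*0.791856 + (1-p)*0.000000] = 0.354257
  V(1,0) = exp(-r*dt) * [p*14.458235 + (1-p)*3.755861] = 8.538922
  V(1,1) = exp(-r*dt) * [p*3.755861 + (1-p)*0.354257] = 1.875589
  V(0,0) = exp(-r*dt) * [p*8.538922 + (1-p)*1.875589] = 4.854145

Answer: Price = V(0,0) = 4.8541


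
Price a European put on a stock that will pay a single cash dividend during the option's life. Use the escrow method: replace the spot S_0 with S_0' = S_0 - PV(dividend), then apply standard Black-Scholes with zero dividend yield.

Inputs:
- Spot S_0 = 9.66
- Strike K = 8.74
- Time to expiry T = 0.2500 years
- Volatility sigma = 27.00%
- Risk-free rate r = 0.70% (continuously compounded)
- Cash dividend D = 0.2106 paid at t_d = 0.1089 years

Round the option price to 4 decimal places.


Answer: Price = 0.2095

Derivation:
PV(D) = D * exp(-r * t_d) = 0.2106 * 0.99923799 = 0.21043952
S_0' = S_0 - PV(D) = 9.6600 - 0.21043952 = 9.44956048
d1 = (ln(S_0'/K) + (r + sigma^2/2)*T) / (sigma*sqrt(T)) = 0.65867067
d2 = d1 - sigma*sqrt(T) = 0.52367067
exp(-rT) = 0.99825153
N(-d1) = 0.25505364; N(-d2) = 0.30025381
P = K * exp(-rT) * N(-d2) - S_0' * N(-d1) = 8.7400 * 0.99825153 * 0.30025381 - 9.44956048 * 0.25505364 = 0.2095
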